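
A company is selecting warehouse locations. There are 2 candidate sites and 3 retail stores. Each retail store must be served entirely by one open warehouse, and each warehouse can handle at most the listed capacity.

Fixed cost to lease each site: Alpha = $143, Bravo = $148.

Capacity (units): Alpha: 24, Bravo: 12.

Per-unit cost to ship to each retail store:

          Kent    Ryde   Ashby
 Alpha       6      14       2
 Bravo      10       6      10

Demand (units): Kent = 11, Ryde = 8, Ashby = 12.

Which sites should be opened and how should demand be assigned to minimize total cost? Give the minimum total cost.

Minimum total cost: 429

Open {Alpha, Bravo}: Kent→Alpha 6·11=66, Ryde→Bravo 6·8=48, Ashby→Alpha 2·12=24.
Loads: Alpha carries 23/24, Bravo carries 8/12. Service 138; fixed 291; total 429.
Next best feasible plan costs 537.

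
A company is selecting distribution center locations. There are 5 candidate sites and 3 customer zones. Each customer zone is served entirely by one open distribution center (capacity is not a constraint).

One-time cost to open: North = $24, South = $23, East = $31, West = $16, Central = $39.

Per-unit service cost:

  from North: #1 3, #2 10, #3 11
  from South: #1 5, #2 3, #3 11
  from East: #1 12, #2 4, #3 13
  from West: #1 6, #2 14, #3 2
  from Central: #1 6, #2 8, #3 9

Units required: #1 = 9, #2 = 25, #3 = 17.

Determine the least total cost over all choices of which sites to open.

For any fixed open set, each customer zone goes to its cheapest open site; total = fixed + service.
{South, West}: #1→South 5·9=45, #2→South 3·25=75, #3→West 2·17=34. Service 154; fixed 39; total 193.
{North, South, West}: #1→North 3·9=27, #2→South 3·25=75, #3→West 2·17=34. Service 136; fixed 63; total 199.
{South, East, West}: #1→South 5·9=45, #2→South 3·25=75, #3→West 2·17=34. Service 154; fixed 70; total 224.
{North, South, East, West, Central}: #1→North 3·9=27, #2→South 3·25=75, #3→West 2·17=34. Service 136; fixed 133; total 269.
No other subset beats 193.

Minimum total cost: 193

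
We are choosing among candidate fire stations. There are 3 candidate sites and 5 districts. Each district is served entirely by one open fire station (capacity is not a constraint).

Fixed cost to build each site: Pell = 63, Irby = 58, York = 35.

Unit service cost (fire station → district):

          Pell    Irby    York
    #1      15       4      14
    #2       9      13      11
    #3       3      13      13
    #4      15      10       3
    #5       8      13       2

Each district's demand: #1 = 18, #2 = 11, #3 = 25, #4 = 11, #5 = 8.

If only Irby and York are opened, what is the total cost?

Each district is assigned to its cheapest site among the open ones.
{Irby, York}: #1→Irby 4·18=72, #2→York 11·11=121, #3→Irby 13·25=325, #4→York 3·11=33, #5→York 2·8=16. Service 567; fixed 93; total 660.

Total cost: 660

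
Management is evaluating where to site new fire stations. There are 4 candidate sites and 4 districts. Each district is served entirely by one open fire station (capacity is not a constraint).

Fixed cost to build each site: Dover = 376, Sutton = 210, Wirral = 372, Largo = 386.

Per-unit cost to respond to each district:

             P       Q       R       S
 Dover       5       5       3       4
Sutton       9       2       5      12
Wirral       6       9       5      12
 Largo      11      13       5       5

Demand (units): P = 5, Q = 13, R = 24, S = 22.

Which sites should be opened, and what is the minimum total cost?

Open Dover only; minimum total cost 626.

For any fixed open set, each district goes to its cheapest open site; total = fixed + service.
{Dover}: P→Dover 5·5=25, Q→Dover 5·13=65, R→Dover 3·24=72, S→Dover 4·22=88. Service 250; fixed 376; total 626.
{Sutton}: P→Sutton 9·5=45, Q→Sutton 2·13=26, R→Sutton 5·24=120, S→Sutton 12·22=264. Service 455; fixed 210; total 665.
{Dover, Sutton}: P→Dover 5·5=25, Q→Sutton 2·13=26, R→Dover 3·24=72, S→Dover 4·22=88. Service 211; fixed 586; total 797.
{Dover, Sutton, Wirral, Largo}: service 211 + fixed 1344 = 1555
(All 15 nonempty subsets were checked; Dover only is lowest.)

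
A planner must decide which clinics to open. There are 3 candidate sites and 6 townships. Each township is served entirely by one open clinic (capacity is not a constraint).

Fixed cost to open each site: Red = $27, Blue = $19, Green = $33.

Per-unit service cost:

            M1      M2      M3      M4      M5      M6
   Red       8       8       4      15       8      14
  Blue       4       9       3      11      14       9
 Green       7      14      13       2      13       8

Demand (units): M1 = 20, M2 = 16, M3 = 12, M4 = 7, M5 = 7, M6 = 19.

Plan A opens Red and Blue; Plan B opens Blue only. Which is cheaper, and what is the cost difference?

Plan A is cheaper by 31.

Plan A: {Red, Blue}: M1→Blue 4·20=80, M2→Red 8·16=128, M3→Blue 3·12=36, M4→Blue 11·7=77, M5→Red 8·7=56, M6→Blue 9·19=171. Service 548; fixed 46; total 594.
Plan B: {Blue}: M1→Blue 4·20=80, M2→Blue 9·16=144, M3→Blue 3·12=36, M4→Blue 11·7=77, M5→Blue 14·7=98, M6→Blue 9·19=171. Service 606; fixed 19; total 625.
Difference: |594 − 625| = 31.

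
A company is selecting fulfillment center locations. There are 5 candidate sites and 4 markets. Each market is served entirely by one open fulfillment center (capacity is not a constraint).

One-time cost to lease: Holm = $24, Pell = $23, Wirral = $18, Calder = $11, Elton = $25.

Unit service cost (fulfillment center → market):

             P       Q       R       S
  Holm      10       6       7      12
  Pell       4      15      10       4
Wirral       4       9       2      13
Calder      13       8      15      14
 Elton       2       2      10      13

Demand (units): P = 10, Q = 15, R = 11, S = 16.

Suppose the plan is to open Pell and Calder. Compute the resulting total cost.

Each market is assigned to its cheapest site among the open ones.
{Pell, Calder}: P→Pell 4·10=40, Q→Calder 8·15=120, R→Pell 10·11=110, S→Pell 4·16=64. Service 334; fixed 34; total 368.

Total cost: 368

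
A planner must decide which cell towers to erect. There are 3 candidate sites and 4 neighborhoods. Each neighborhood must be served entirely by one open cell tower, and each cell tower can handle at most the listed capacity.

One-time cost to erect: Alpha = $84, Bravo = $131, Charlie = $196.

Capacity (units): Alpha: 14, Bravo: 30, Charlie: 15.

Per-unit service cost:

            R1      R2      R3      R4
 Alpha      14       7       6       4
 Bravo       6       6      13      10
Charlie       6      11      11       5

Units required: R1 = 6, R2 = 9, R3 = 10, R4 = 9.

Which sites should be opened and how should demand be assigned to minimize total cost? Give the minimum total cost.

Minimum total cost: 455

Open {Alpha, Bravo}: R1→Bravo 6·6=36, R2→Bravo 6·9=54, R3→Alpha 6·10=60, R4→Bravo 10·9=90.
Loads: Alpha carries 10/14, Bravo carries 24/30. Service 240; fixed 215; total 455.
Next best feasible plan costs 471.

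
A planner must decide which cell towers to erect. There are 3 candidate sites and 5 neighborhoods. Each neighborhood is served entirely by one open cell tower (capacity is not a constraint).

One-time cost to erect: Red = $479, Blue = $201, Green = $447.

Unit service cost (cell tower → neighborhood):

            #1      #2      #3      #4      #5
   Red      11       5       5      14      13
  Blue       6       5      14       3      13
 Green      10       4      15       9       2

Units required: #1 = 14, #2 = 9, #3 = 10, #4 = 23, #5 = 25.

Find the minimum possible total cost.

For any fixed open set, each neighborhood goes to its cheapest open site; total = fixed + service.
{Blue}: #1→Blue 6·14=84, #2→Blue 5·9=45, #3→Blue 14·10=140, #4→Blue 3·23=69, #5→Blue 13·25=325. Service 663; fixed 201; total 864.
{Blue, Green}: service 379 + fixed 648 = 1027
{Green}: #1→Green 10·14=140, #2→Green 4·9=36, #3→Green 15·10=150, #4→Green 9·23=207, #5→Green 2·25=50. Service 583; fixed 447; total 1030.
{Red, Blue, Green}: service 289 + fixed 1127 = 1416
(All 7 nonempty subsets were checked; Blue only is lowest.)

Minimum total cost: 864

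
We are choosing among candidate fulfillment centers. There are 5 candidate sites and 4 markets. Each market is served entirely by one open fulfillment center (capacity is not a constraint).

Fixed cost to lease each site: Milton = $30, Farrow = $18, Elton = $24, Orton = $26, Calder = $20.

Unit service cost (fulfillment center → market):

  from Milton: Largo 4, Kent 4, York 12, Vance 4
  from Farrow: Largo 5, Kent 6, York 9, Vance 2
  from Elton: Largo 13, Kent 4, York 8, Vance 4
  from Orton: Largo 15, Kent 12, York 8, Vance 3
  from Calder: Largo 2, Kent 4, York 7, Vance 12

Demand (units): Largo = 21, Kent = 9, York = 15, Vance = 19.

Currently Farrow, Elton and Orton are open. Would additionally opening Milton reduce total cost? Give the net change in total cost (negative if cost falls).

Current service cost with {Farrow, Elton, Orton}: 299.
Adding Milton: each market re-picks its cheapest; new service cost 278, saving 21.
Extra fixed cost: 30. Net change = 30 − 21 = 9.
(Totals: 367 → 376.)

No — net change +9 (cost rises by 9).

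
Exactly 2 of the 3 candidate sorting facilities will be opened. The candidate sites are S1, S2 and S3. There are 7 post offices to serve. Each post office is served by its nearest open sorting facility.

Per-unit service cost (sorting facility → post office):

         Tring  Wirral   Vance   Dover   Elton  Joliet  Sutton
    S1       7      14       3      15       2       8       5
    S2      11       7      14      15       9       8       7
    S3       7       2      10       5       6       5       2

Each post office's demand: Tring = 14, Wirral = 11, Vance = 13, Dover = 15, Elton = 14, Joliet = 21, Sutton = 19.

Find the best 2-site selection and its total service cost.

Choose S1 and S3; total service cost 405.

With exactly 2 open, each post office uses its cheapest among the chosen.
{S1, S3}: Tring→S1 7·14=98, Wirral→S3 2·11=22, Vance→S1 3·13=39, Dover→S3 5·15=75, Elton→S1 2·14=28, Joliet→S3 5·21=105, Sutton→S3 2·19=38. Service cost 405.
{S2, S3}: service cost 552
{S1, S2}: service cost 730
Among all 3 size-2 choices, {S1, S3} is lowest.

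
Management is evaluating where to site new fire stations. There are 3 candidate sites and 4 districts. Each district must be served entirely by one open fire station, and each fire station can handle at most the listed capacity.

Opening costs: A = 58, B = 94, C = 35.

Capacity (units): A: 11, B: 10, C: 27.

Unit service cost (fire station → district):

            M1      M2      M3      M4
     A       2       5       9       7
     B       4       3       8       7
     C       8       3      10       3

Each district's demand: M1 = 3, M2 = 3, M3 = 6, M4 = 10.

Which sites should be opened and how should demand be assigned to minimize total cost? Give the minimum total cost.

Open {C}: M1→C 8·3=24, M2→C 3·3=9, M3→C 10·6=60, M4→C 3·10=30.
Loads: C carries 22/27. Service 123; fixed 35; total 158.
Next best feasible plan costs 192.

Minimum total cost: 158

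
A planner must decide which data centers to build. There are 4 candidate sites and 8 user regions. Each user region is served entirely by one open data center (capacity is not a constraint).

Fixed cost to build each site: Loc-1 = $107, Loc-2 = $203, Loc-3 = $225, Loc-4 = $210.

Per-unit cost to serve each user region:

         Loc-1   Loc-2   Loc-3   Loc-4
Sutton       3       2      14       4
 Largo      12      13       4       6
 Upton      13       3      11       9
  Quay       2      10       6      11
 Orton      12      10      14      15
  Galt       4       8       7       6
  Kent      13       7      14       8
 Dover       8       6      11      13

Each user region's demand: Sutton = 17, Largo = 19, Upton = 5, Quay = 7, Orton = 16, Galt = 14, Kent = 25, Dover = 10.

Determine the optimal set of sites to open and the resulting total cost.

Open Loc-1 and Loc-2; minimum total cost 1052.

For any fixed open set, each user region goes to its cheapest open site; total = fixed + service.
{Loc-1, Loc-2}: Sutton→Loc-2 2·17=34, Largo→Loc-1 12·19=228, Upton→Loc-2 3·5=15, Quay→Loc-1 2·7=14, Orton→Loc-2 10·16=160, Galt→Loc-1 4·14=56, Kent→Loc-2 7·25=175, Dover→Loc-2 6·10=60. Service 742; fixed 310; total 1052.
{Loc-1, Loc-4}: service 752 + fixed 317 = 1069
{Loc-2}: Sutton→Loc-2 2·17=34, Largo→Loc-2 13·19=247, Upton→Loc-2 3·5=15, Quay→Loc-2 10·7=70, Orton→Loc-2 10·16=160, Galt→Loc-2 8·14=112, Kent→Loc-2 7·25=175, Dover→Loc-2 6·10=60. Service 873; fixed 203; total 1076.
{Loc-1, Loc-2, Loc-3, Loc-4}: service 590 + fixed 745 = 1335
No other subset beats 1052.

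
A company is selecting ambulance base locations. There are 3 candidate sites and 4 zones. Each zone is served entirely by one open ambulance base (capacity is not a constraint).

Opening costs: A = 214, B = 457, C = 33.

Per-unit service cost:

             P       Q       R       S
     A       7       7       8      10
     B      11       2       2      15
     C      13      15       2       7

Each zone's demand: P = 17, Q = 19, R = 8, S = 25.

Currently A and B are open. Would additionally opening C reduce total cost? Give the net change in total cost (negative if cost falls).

Yes — net change −42 (cost falls by 42).

Current service cost with {A, B}: 423.
Adding C: each zone re-picks its cheapest; new service cost 348, saving 75.
Extra fixed cost: 33. Net change = 33 − 75 = -42.
(Totals: 1094 → 1052.)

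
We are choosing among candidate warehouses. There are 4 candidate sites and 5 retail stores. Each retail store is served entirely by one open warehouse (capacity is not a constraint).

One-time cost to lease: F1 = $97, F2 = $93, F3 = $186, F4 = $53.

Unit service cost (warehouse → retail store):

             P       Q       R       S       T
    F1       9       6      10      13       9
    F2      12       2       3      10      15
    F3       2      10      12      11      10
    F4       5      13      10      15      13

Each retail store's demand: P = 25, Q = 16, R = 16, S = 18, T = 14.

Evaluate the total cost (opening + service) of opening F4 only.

Total cost: 998

Each retail store is assigned to its cheapest site among the open ones.
{F4}: P→F4 5·25=125, Q→F4 13·16=208, R→F4 10·16=160, S→F4 15·18=270, T→F4 13·14=182. Service 945; fixed 53; total 998.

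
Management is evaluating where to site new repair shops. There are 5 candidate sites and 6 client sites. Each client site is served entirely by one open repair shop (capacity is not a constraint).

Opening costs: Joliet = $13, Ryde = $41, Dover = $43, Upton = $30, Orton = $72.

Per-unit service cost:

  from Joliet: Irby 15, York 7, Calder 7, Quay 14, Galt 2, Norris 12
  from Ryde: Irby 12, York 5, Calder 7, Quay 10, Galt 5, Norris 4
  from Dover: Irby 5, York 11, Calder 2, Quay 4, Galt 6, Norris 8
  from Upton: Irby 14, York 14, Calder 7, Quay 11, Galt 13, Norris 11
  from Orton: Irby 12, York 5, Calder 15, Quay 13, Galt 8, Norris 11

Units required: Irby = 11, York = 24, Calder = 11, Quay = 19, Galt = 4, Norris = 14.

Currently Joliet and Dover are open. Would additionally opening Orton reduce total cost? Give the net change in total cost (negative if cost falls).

No — net change +24 (cost rises by 24).

Current service cost with {Joliet, Dover}: 441.
Adding Orton: each client site re-picks its cheapest; new service cost 393, saving 48.
Extra fixed cost: 72. Net change = 72 − 48 = 24.
(Totals: 497 → 521.)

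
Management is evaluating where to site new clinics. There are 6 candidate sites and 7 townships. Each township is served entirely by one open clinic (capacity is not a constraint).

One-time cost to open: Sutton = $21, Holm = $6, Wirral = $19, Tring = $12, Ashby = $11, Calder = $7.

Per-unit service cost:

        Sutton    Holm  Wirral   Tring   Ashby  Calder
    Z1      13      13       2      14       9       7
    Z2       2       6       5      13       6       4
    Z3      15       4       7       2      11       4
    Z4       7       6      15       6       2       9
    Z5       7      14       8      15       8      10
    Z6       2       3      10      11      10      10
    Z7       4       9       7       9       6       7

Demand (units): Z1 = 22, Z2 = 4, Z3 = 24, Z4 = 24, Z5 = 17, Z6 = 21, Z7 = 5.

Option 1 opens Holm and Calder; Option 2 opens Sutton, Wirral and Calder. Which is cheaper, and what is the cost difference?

Option 1: {Holm, Calder}: Z1→Calder 7·22=154, Z2→Calder 4·4=16, Z3→Holm 4·24=96, Z4→Holm 6·24=144, Z5→Calder 10·17=170, Z6→Holm 3·21=63, Z7→Calder 7·5=35. Service 678; fixed 13; total 691.
Option 2: {Sutton, Wirral, Calder}: Z1→Wirral 2·22=44, Z2→Sutton 2·4=8, Z3→Calder 4·24=96, Z4→Sutton 7·24=168, Z5→Sutton 7·17=119, Z6→Sutton 2·21=42, Z7→Sutton 4·5=20. Service 497; fixed 47; total 544.
Difference: |691 − 544| = 147.

Option 2 is cheaper by 147.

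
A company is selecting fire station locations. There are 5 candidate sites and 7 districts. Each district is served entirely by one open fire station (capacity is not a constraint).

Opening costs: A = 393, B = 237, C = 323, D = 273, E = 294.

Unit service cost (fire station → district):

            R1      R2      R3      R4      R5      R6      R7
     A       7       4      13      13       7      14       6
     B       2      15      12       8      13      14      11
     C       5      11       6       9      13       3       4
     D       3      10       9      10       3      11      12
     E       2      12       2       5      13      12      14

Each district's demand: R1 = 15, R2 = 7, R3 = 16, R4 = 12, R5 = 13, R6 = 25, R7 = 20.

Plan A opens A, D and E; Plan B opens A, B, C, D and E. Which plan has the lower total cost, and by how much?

Plan A: {A, D, E}: R1→E 2·15=30, R2→A 4·7=28, R3→E 2·16=32, R4→E 5·12=60, R5→D 3·13=39, R6→D 11·25=275, R7→A 6·20=120. Service 584; fixed 960; total 1544.
Plan B: {A, B, C, D, E}: R1→B 2·15=30, R2→A 4·7=28, R3→E 2·16=32, R4→E 5·12=60, R5→D 3·13=39, R6→C 3·25=75, R7→C 4·20=80. Service 344; fixed 1520; total 1864.
Difference: |1544 − 1864| = 320.

Plan A is cheaper by 320.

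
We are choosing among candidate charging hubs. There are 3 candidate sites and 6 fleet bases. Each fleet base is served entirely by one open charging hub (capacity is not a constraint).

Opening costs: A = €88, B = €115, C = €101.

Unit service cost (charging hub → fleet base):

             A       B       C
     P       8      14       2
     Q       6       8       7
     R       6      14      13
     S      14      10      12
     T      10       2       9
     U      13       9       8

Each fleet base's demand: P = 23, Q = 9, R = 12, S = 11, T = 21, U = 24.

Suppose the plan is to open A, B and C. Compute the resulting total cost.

Each fleet base is assigned to its cheapest site among the open ones.
{A, B, C}: P→C 2·23=46, Q→A 6·9=54, R→A 6·12=72, S→B 10·11=110, T→B 2·21=42, U→C 8·24=192. Service 516; fixed 304; total 820.

Total cost: 820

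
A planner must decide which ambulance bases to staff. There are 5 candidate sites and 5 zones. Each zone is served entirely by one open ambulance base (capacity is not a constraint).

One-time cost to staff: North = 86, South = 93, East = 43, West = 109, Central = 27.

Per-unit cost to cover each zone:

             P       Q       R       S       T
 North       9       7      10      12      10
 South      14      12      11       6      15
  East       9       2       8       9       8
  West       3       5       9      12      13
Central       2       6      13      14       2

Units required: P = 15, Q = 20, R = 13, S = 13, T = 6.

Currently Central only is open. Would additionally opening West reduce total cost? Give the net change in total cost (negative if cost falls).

No — net change +11 (cost rises by 11).

Current service cost with {Central}: 513.
Adding West: each zone re-picks its cheapest; new service cost 415, saving 98.
Extra fixed cost: 109. Net change = 109 − 98 = 11.
(Totals: 540 → 551.)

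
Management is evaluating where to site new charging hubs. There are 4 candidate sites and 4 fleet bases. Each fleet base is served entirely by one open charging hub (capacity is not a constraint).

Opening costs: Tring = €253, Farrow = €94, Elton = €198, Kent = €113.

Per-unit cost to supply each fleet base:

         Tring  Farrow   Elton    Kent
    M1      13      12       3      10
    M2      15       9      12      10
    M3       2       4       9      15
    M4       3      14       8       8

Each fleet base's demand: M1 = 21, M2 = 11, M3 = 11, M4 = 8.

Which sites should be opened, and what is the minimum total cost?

For any fixed open set, each fleet base goes to its cheapest open site; total = fixed + service.
{Elton}: M1→Elton 3·21=63, M2→Elton 12·11=132, M3→Elton 9·11=99, M4→Elton 8·8=64. Service 358; fixed 198; total 556.
{Farrow, Elton}: service 270 + fixed 292 = 562
{Farrow}: service 507 + fixed 94 = 601
{Tring, Farrow, Elton, Kent}: service 208 + fixed 658 = 866
No other subset beats 556.

Open Elton only; minimum total cost 556.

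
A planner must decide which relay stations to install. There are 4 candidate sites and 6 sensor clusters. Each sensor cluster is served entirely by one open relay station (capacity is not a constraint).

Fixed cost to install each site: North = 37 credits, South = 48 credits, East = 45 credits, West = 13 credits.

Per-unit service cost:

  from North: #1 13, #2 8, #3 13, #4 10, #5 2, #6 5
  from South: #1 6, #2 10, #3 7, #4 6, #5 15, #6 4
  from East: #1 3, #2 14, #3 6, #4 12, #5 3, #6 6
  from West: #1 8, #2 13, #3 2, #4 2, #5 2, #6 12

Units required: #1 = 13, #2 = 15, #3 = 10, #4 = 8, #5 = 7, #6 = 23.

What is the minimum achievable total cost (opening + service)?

Minimum total cost: 419

For any fixed open set, each sensor cluster goes to its cheapest open site; total = fixed + service.
{North, East, West}: #1→East 3·13=39, #2→North 8·15=120, #3→West 2·10=20, #4→West 2·8=16, #5→North 2·7=14, #6→North 5·23=115. Service 324; fixed 95; total 419.
{South, West}: #1→South 6·13=78, #2→South 10·15=150, #3→West 2·10=20, #4→West 2·8=16, #5→West 2·7=14, #6→South 4·23=92. Service 370; fixed 61; total 431.
{South, East, West}: service 331 + fixed 106 = 437
{North, South, East, West}: #1→East 3·13=39, #2→North 8·15=120, #3→West 2·10=20, #4→West 2·8=16, #5→North 2·7=14, #6→South 4·23=92. Service 301; fixed 143; total 444.
(All 15 nonempty subsets were checked; North, East and West is lowest.)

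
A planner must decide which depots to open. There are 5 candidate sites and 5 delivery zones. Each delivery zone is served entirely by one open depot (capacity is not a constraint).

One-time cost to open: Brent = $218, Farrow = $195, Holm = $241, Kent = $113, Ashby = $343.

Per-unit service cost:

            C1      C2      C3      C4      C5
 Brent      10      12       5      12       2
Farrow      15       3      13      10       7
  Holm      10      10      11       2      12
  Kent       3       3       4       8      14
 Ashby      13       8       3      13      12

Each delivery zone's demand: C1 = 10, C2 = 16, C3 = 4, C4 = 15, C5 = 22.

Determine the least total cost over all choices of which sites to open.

For any fixed open set, each delivery zone goes to its cheapest open site; total = fixed + service.
{Brent, Kent}: C1→Kent 3·10=30, C2→Kent 3·16=48, C3→Kent 4·4=16, C4→Kent 8·15=120, C5→Brent 2·22=44. Service 258; fixed 331; total 589.
{Kent}: service 522 + fixed 113 = 635
{Farrow, Kent}: service 368 + fixed 308 = 676
{Brent, Farrow, Holm, Kent, Ashby}: service 164 + fixed 1110 = 1274
No other subset beats 589.

Minimum total cost: 589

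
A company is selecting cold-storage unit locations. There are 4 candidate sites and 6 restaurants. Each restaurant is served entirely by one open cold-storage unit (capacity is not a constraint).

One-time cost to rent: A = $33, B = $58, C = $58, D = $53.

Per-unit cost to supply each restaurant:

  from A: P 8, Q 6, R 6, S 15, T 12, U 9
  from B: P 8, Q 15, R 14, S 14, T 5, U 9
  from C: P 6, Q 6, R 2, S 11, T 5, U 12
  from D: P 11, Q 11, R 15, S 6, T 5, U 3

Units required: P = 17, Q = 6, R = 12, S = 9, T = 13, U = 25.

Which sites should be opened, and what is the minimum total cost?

For any fixed open set, each restaurant goes to its cheapest open site; total = fixed + service.
{C, D}: P→C 6·17=102, Q→C 6·6=36, R→C 2·12=24, S→D 6·9=54, T→C 5·13=65, U→D 3·25=75. Service 356; fixed 111; total 467.
{A, C, D}: service 356 + fixed 144 = 500
{A, D}: P→A 8·17=136, Q→A 6·6=36, R→A 6·12=72, S→D 6·9=54, T→D 5·13=65, U→D 3·25=75. Service 438; fixed 86; total 524.
{A, B, C, D}: service 356 + fixed 202 = 558
No other subset beats 467.

Open C and D; minimum total cost 467.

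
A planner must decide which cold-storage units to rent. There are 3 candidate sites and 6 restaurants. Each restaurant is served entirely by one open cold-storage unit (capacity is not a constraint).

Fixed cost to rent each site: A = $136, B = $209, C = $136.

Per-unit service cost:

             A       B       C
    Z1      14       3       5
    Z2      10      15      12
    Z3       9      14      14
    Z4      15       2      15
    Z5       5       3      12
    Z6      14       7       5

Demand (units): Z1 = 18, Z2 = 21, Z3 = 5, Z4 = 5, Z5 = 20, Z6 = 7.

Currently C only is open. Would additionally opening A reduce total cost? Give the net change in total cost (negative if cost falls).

Current service cost with {C}: 762.
Adding A: each restaurant re-picks its cheapest; new service cost 555, saving 207.
Extra fixed cost: 136. Net change = 136 − 207 = -71.
(Totals: 898 → 827.)

Yes — net change −71 (cost falls by 71).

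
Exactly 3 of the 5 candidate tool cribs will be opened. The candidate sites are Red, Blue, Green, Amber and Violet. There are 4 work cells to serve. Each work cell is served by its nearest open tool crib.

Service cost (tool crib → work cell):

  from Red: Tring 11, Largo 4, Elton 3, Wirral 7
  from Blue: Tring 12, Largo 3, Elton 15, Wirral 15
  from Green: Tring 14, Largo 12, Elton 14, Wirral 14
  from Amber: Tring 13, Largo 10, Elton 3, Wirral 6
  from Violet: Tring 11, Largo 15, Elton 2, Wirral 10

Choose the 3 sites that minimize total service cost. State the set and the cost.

Choose Blue, Amber and Violet; total service cost 22.

With exactly 3 open, each work cell uses its cheapest among the chosen.
{Blue, Amber, Violet}: Tring→Violet 11, Largo→Blue 3, Elton→Violet 2, Wirral→Amber 6. Service cost 22.
{Red, Blue, Amber}: service cost 23
{Red, Blue, Violet}: service cost 23
Among all 10 size-3 choices, {Blue, Amber, Violet} is lowest.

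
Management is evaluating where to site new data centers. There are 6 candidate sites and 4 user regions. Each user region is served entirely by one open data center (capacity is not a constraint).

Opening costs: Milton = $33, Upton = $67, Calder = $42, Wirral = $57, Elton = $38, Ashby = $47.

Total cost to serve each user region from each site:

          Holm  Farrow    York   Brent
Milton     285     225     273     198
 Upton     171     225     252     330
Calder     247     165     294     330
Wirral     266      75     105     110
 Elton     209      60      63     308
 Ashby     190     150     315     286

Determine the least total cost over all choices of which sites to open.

For any fixed open set, each user region goes to its cheapest open site; total = fixed + service.
{Wirral, Elton}: Holm→Elton 209, Farrow→Elton 60, York→Elton 63, Brent→Wirral 110. Service 442; fixed 95; total 537.
{Wirral, Elton, Ashby}: Holm→Ashby 190, Farrow→Elton 60, York→Elton 63, Brent→Wirral 110. Service 423; fixed 142; total 565.
{Upton, Wirral, Elton}: Holm→Upton 171, Farrow→Elton 60, York→Elton 63, Brent→Wirral 110. Service 404; fixed 162; total 566.
{Milton, Upton, Calder, Wirral, Elton, Ashby}: Holm→Upton 171, Farrow→Elton 60, York→Elton 63, Brent→Wirral 110. Service 404; fixed 284; total 688.
No other subset beats 537.

Minimum total cost: 537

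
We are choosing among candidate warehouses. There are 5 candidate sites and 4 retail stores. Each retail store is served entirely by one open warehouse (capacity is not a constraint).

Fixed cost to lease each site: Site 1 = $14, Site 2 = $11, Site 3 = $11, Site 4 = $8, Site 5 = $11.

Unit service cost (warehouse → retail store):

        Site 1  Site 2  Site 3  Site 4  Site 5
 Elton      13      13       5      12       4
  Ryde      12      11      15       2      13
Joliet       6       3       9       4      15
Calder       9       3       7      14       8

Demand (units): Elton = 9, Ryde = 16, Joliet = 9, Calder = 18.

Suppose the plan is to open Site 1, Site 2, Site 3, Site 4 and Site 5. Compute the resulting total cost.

Each retail store is assigned to its cheapest site among the open ones.
{Site 1, Site 2, Site 3, Site 4, Site 5}: Elton→Site 5 4·9=36, Ryde→Site 4 2·16=32, Joliet→Site 2 3·9=27, Calder→Site 2 3·18=54. Service 149; fixed 55; total 204.

Total cost: 204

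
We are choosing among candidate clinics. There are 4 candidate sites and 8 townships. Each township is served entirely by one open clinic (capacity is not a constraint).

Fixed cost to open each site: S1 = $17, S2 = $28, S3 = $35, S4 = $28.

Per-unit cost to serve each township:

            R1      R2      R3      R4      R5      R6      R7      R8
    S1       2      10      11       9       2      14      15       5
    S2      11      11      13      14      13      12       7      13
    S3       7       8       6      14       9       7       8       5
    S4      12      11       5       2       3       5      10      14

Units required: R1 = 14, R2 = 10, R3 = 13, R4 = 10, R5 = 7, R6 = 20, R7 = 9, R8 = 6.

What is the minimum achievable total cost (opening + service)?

Minimum total cost: 489

For any fixed open set, each township goes to its cheapest open site; total = fixed + service.
{S1, S3, S4}: R1→S1 2·14=28, R2→S3 8·10=80, R3→S4 5·13=65, R4→S4 2·10=20, R5→S1 2·7=14, R6→S4 5·20=100, R7→S3 8·9=72, R8→S1 5·6=30. Service 409; fixed 80; total 489.
{S1, S4}: service 447 + fixed 45 = 492
{S1, S2, S4}: R1→S1 2·14=28, R2→S1 10·10=100, R3→S4 5·13=65, R4→S4 2·10=20, R5→S1 2·7=14, R6→S4 5·20=100, R7→S2 7·9=63, R8→S1 5·6=30. Service 420; fixed 73; total 493.
{S1, S2, S3, S4}: R1→S1 2·14=28, R2→S3 8·10=80, R3→S4 5·13=65, R4→S4 2·10=20, R5→S1 2·7=14, R6→S4 5·20=100, R7→S2 7·9=63, R8→S1 5·6=30. Service 400; fixed 108; total 508.
No other subset beats 489.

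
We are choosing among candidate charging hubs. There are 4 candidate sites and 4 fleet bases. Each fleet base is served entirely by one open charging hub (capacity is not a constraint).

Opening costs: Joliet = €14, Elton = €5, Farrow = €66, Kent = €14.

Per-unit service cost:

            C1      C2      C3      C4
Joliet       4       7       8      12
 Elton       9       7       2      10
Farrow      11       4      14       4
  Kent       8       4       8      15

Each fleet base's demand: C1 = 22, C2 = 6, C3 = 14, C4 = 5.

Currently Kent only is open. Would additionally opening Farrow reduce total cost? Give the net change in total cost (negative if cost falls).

No — net change +11 (cost rises by 11).

Current service cost with {Kent}: 387.
Adding Farrow: each fleet base re-picks its cheapest; new service cost 332, saving 55.
Extra fixed cost: 66. Net change = 66 − 55 = 11.
(Totals: 401 → 412.)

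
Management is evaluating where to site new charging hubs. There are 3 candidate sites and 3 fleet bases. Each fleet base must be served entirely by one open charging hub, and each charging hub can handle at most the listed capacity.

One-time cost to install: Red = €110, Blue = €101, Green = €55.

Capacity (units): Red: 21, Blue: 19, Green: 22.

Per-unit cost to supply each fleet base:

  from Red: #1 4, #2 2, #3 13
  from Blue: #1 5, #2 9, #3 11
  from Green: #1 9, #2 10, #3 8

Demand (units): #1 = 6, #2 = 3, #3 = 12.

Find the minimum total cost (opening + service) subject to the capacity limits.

Minimum total cost: 235

Open {Green}: #1→Green 9·6=54, #2→Green 10·3=30, #3→Green 8·12=96.
Loads: Green carries 21/22. Service 180; fixed 55; total 235.
Next best feasible plan costs 291.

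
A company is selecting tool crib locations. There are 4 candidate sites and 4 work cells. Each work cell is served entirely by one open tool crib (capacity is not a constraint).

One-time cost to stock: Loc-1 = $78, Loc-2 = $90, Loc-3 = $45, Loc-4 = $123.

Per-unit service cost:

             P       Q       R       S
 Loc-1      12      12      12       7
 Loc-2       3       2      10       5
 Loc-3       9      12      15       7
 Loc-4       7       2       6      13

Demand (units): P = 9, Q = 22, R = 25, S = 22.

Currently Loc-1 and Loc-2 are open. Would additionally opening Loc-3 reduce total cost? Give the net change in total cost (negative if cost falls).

No — net change +45 (cost rises by 45).

Current service cost with {Loc-1, Loc-2}: 431.
Adding Loc-3: each work cell re-picks its cheapest; new service cost 431, saving 0.
Extra fixed cost: 45. Net change = 45 − 0 = 45.
(Totals: 599 → 644.)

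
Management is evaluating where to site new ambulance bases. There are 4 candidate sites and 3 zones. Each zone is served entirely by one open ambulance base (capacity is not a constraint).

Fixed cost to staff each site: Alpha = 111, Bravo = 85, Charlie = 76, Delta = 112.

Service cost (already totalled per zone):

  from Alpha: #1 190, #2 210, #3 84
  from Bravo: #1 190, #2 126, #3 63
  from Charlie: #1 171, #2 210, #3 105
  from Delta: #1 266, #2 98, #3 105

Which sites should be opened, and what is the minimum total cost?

Open Bravo only; minimum total cost 464.

For any fixed open set, each zone goes to its cheapest open site; total = fixed + service.
{Bravo}: #1→Bravo 190, #2→Bravo 126, #3→Bravo 63. Service 379; fixed 85; total 464.
{Bravo, Charlie}: service 360 + fixed 161 = 521
{Bravo, Delta}: #1→Bravo 190, #2→Delta 98, #3→Bravo 63. Service 351; fixed 197; total 548.
{Alpha, Bravo, Charlie, Delta}: #1→Charlie 171, #2→Delta 98, #3→Bravo 63. Service 332; fixed 384; total 716.
(All 15 nonempty subsets were checked; Bravo only is lowest.)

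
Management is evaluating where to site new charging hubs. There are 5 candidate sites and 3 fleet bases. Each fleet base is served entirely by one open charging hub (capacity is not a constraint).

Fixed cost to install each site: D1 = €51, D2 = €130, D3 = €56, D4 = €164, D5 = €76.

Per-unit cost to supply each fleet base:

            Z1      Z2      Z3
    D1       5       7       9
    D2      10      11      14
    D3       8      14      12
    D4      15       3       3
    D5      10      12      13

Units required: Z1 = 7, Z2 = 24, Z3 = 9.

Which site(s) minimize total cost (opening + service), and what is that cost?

For any fixed open set, each fleet base goes to its cheapest open site; total = fixed + service.
{D1}: Z1→D1 5·7=35, Z2→D1 7·24=168, Z3→D1 9·9=81. Service 284; fixed 51; total 335.
{D1, D4}: Z1→D1 5·7=35, Z2→D4 3·24=72, Z3→D4 3·9=27. Service 134; fixed 215; total 349.
{D4}: Z1→D4 15·7=105, Z2→D4 3·24=72, Z3→D4 3·9=27. Service 204; fixed 164; total 368.
{D1, D2, D3, D4, D5}: service 134 + fixed 477 = 611
No other subset beats 335.

Open D1 only; minimum total cost 335.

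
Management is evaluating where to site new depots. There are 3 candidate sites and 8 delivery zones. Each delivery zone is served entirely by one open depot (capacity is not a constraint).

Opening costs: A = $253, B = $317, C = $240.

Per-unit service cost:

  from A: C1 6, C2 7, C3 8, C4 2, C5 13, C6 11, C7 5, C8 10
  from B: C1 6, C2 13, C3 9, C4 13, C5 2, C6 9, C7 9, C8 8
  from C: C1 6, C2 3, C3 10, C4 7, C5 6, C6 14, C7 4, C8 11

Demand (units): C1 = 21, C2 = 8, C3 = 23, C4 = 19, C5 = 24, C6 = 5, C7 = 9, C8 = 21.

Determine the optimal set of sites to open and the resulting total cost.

For any fixed open set, each delivery zone goes to its cheapest open site; total = fixed + service.
{C}: C1→C 6·21=126, C2→C 3·8=24, C3→C 10·23=230, C4→C 7·19=133, C5→C 6·24=144, C6→C 14·5=70, C7→C 4·9=36, C8→C 11·21=231. Service 994; fixed 240; total 1234.
{A}: service 1026 + fixed 253 = 1279
{A, B}: service 710 + fixed 570 = 1280
{A, B, C}: service 669 + fixed 810 = 1479
No other subset beats 1234.

Open C only; minimum total cost 1234.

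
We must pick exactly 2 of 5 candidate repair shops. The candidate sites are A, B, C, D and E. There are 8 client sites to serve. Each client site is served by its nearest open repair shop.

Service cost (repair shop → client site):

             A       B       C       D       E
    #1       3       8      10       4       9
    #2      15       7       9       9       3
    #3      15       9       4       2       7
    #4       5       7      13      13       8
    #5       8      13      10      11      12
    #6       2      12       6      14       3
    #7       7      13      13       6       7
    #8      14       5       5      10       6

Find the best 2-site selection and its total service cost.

With exactly 2 open, each client site uses its cheapest among the chosen.
{A, E}: #1→A 3, #2→E 3, #3→E 7, #4→A 5, #5→A 8, #6→A 2, #7→A 7, #8→E 6. Service cost 41.
{A, C}: service cost 43
{D, E}: service cost 43
Among all 10 size-2 choices, {A, E} is lowest.

Choose A and E; total service cost 41.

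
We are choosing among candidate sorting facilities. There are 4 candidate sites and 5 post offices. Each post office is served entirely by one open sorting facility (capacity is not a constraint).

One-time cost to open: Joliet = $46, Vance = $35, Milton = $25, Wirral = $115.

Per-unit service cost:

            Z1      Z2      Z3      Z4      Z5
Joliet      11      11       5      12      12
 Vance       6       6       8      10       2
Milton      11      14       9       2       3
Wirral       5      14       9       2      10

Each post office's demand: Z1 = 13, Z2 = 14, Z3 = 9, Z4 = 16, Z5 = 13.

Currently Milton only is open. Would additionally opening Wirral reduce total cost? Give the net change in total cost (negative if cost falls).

No — net change +37 (cost rises by 37).

Current service cost with {Milton}: 491.
Adding Wirral: each post office re-picks its cheapest; new service cost 413, saving 78.
Extra fixed cost: 115. Net change = 115 − 78 = 37.
(Totals: 516 → 553.)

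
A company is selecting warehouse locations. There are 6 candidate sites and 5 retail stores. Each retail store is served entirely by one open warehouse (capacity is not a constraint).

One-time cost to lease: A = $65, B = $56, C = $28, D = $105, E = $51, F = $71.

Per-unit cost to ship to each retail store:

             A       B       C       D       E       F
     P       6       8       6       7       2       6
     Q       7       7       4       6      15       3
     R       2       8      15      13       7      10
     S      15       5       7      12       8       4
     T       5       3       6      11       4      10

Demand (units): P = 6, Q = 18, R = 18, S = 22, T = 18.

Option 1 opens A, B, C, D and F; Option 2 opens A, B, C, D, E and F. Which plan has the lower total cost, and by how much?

Option 1 is cheaper by 27.

Option 1: {A, B, C, D, F}: P→A 6·6=36, Q→F 3·18=54, R→A 2·18=36, S→F 4·22=88, T→B 3·18=54. Service 268; fixed 325; total 593.
Option 2: {A, B, C, D, E, F}: P→E 2·6=12, Q→F 3·18=54, R→A 2·18=36, S→F 4·22=88, T→B 3·18=54. Service 244; fixed 376; total 620.
Difference: |593 − 620| = 27.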